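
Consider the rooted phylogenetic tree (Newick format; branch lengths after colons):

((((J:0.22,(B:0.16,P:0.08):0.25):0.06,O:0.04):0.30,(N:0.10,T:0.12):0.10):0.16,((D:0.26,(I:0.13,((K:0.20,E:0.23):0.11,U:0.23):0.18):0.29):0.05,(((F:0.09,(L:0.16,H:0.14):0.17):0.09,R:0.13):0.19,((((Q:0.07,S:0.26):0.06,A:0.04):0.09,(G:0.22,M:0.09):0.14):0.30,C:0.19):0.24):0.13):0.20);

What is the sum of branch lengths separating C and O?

The path runs C → … → MRCA → … → O; the MRCA is the root of the tree.
Branch lengths along that path: 0.19 + 0.24 + 0.13 + 0.20 + 0.16 + 0.30 + 0.04 = 1.26.

1.26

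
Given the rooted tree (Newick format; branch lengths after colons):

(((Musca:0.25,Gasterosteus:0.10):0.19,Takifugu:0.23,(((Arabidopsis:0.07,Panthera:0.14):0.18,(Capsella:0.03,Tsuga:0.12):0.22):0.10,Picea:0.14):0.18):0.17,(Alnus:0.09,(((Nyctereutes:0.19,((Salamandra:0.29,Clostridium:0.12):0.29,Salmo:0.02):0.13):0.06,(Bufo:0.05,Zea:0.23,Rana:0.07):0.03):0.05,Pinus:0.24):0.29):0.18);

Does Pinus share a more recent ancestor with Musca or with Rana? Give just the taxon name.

Rana

The MRCA of Pinus and Rana subtends (((Nyctereutes,((Salamandra,Clostridium),Salmo)),(Bufo,Zea,Rana)),Pinus) (8 taxa).
The MRCA of Pinus and Musca is the root, subtending the entire tree (17 taxa).
The first is nested inside the second, so Pinus shares a more recent common ancestor with Rana.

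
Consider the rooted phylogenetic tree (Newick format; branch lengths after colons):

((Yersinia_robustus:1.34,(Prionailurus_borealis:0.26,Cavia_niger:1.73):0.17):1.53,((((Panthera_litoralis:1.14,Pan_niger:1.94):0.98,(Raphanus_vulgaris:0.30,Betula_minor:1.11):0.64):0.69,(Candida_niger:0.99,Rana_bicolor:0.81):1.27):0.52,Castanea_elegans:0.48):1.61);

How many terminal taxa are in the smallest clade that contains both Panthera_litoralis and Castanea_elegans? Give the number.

7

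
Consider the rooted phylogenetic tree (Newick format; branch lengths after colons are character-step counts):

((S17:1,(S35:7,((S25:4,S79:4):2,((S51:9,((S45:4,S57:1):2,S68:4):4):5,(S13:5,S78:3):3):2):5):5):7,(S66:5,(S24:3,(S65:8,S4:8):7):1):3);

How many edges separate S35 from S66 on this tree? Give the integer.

The MRCA of S35 and S66 is the root of the tree.
From S35 up to that node: 3 branches. From S66 up to the same node: 2 branches. Total: 3 + 2 = 5.

5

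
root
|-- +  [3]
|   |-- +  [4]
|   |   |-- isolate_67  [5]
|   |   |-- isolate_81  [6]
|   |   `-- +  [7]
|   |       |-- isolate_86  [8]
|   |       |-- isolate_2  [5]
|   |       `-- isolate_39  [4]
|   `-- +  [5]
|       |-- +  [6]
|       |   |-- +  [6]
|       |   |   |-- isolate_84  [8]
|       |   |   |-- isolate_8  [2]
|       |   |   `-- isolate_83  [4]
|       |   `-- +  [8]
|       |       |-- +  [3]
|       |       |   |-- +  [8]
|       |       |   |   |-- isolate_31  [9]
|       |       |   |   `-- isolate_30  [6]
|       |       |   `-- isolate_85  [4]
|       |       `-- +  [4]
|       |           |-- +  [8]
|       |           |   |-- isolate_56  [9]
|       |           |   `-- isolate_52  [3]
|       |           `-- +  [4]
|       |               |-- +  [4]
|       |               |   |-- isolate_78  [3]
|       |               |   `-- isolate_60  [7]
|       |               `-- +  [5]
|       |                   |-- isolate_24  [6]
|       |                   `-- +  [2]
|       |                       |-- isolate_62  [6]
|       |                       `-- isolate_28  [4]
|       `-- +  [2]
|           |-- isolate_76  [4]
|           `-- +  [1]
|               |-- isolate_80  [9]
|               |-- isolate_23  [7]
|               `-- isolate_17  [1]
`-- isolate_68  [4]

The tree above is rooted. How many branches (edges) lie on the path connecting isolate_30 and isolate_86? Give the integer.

9

The MRCA of isolate_30 and isolate_86 is the node subtending ((isolate_67,isolate_81,(isolate_86,isolate_2,isolate_39)),(((isolate_84,isolate_8,isolate_83),(((isolate_31,isolate_30),isolate_85),((isolate_56,isolate_52),((isolate_78,isolate_60),(isolate_24,(isolate_62,isolate_28)))))),(isolate_76,(isolate_80,isolate_23,isolate_17)))).
From isolate_30 up to that node: 6 branches. From isolate_86 up to the same node: 3 branches. Total: 6 + 3 = 9.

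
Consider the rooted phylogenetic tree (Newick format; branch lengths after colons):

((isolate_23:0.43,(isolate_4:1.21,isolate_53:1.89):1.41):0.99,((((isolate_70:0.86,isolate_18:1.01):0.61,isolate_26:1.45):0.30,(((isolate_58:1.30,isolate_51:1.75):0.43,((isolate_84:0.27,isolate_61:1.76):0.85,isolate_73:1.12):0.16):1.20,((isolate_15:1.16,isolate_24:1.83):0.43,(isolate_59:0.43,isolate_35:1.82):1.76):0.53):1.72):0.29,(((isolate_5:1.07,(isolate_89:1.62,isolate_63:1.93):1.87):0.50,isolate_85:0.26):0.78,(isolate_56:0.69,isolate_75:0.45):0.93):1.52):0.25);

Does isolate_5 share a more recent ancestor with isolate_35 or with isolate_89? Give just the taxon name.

isolate_89

The MRCA of isolate_5 and isolate_89 subtends (isolate_5,(isolate_89,isolate_63)) (3 taxa).
The MRCA of isolate_5 and isolate_35 subtends ((((isolate_70,isolate_18),isolate_26),(((isolate_58,isolate_51),((isolate_84,isolate_61),isolate_73)),((isolate_15,isolate_24),(isolate_59,isolate_35)))),(((isolate_5,(isolate_89,isolate_63)),isolate_85),(isolate_56,isolate_75))) (18 taxa).
The first is nested inside the second, so isolate_5 shares a more recent common ancestor with isolate_89.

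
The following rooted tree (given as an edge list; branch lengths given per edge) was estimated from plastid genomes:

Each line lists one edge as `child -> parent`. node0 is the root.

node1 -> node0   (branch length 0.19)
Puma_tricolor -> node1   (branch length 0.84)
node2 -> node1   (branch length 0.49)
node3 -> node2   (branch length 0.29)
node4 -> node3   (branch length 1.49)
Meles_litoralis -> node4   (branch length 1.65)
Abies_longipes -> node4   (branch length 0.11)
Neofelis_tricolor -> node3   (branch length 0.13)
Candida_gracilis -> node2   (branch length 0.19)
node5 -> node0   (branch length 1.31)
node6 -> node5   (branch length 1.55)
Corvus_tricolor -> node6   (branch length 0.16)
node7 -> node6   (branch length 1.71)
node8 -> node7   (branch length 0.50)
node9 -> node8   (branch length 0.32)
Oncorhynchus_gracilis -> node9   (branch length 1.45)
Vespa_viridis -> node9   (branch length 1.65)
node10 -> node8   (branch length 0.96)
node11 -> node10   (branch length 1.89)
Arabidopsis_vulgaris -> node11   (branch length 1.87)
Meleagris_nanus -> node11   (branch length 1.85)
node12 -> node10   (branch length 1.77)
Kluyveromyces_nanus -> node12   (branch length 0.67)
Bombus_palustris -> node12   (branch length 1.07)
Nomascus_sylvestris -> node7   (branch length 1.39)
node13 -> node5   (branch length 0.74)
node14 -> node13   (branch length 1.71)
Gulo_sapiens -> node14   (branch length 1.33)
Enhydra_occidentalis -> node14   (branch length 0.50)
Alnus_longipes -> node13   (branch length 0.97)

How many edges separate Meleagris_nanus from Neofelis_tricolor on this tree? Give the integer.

11

The MRCA of Meleagris_nanus and Neofelis_tricolor is the root of the tree.
From Meleagris_nanus up to that node: 7 branches. From Neofelis_tricolor up to the same node: 4 branches. Total: 7 + 4 = 11.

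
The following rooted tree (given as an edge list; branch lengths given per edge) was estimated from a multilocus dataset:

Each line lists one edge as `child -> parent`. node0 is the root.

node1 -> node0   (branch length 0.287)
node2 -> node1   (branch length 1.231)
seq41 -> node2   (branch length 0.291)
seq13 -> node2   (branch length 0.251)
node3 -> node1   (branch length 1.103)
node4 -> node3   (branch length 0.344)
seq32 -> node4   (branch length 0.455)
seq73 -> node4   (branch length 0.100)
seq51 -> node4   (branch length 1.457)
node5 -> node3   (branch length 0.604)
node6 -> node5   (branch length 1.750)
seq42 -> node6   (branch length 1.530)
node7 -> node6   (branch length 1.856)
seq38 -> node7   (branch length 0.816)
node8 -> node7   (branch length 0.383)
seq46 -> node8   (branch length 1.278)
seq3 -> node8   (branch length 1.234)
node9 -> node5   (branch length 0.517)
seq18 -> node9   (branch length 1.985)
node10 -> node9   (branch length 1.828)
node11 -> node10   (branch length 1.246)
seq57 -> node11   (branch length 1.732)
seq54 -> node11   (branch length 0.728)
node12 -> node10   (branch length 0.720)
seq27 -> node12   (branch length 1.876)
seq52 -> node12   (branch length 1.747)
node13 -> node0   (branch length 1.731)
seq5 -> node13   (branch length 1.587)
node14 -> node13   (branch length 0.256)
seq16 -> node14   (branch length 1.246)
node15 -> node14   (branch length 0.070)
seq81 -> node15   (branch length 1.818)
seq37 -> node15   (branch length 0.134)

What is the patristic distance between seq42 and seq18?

5.782

The path runs seq42 → … → MRCA → … → seq18; the MRCA is the node subtending ((seq42,(seq38,(seq46,seq3))),(seq18,((seq57,seq54),(seq27,seq52)))).
Branch lengths along that path: 1.530 + 1.750 + 0.517 + 1.985 = 5.782.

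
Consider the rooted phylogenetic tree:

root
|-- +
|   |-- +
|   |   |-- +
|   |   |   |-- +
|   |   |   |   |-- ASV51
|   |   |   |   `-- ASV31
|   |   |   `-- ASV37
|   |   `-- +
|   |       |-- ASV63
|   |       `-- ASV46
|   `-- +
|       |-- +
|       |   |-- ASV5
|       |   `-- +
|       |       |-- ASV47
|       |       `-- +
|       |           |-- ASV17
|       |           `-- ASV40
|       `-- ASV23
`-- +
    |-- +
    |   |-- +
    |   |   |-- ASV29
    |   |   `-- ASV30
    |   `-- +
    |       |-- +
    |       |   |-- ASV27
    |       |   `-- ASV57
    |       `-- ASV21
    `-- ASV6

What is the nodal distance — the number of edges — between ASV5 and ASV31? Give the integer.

The MRCA of ASV5 and ASV31 is the node subtending ((((ASV51,ASV31),ASV37),(ASV63,ASV46)),((ASV5,(ASV47,(ASV17,ASV40))),ASV23)).
From ASV5 up to that node: 3 branches. From ASV31 up to the same node: 4 branches. Total: 3 + 4 = 7.

7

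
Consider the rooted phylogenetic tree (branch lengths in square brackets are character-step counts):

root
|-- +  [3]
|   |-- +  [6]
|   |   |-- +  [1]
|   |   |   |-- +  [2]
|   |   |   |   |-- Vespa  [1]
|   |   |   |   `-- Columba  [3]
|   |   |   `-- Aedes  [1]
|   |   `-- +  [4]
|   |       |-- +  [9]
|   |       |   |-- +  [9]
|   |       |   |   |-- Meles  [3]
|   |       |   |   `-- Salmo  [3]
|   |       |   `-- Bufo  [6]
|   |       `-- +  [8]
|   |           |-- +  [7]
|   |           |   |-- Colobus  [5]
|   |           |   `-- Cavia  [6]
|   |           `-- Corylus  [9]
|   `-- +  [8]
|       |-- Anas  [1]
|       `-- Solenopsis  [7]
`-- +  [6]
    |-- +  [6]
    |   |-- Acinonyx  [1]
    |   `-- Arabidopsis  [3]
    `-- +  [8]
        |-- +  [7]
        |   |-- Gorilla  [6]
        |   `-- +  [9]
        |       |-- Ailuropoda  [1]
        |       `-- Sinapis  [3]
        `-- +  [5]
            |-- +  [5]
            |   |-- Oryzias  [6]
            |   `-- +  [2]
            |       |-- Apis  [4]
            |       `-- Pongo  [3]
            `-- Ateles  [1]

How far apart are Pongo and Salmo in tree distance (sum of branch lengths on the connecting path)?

The path runs Pongo → … → MRCA → … → Salmo; the MRCA is the root of the tree.
Branch lengths along that path: 3 + 2 + 5 + 5 + 8 + 6 + 3 + 6 + 4 + 9 + 9 + 3 = 63.

63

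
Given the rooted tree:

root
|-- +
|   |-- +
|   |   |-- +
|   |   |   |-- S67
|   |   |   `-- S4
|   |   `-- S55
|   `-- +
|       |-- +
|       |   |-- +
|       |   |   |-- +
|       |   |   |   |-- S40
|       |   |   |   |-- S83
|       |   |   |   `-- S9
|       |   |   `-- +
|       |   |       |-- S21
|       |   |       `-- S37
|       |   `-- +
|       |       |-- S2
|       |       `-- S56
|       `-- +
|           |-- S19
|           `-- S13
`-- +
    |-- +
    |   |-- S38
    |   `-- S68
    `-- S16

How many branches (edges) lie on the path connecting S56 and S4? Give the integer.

7

The MRCA of S56 and S4 is the node subtending (((S67,S4),S55),((((S40,S83,S9),(S21,S37)),(S2,S56)),(S19,S13))).
From S56 up to that node: 4 branches. From S4 up to the same node: 3 branches. Total: 4 + 3 = 7.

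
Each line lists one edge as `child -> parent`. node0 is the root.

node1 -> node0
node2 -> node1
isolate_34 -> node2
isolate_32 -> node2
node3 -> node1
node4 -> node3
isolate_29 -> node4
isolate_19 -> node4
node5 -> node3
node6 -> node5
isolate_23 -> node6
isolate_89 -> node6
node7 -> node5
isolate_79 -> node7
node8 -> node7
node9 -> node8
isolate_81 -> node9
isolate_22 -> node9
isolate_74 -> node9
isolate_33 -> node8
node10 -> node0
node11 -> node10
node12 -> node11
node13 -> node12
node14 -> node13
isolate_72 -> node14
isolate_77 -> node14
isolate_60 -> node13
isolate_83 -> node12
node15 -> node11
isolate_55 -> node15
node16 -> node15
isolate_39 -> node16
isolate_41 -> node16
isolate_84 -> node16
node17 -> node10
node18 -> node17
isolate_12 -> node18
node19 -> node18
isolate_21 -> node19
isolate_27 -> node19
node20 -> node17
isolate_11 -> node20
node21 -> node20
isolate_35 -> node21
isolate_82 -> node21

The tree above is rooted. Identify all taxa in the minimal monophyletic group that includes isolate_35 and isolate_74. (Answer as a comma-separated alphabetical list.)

isolate_11, isolate_12, isolate_19, isolate_21, isolate_22, isolate_23, isolate_27, isolate_29, isolate_32, isolate_33, isolate_34, isolate_35, isolate_39, isolate_41, isolate_55, isolate_60, isolate_72, isolate_74, isolate_77, isolate_79, isolate_81, isolate_82, isolate_83, isolate_84, isolate_89

Tracing isolate_35: it sits inside (isolate_35,isolate_82).
Tracing isolate_74: it sits inside (isolate_81,isolate_22,isolate_74).
The smallest clade enclosing both is the whole tree (their MRCA is the root), so the answer is all 25 tips in alphabetical order.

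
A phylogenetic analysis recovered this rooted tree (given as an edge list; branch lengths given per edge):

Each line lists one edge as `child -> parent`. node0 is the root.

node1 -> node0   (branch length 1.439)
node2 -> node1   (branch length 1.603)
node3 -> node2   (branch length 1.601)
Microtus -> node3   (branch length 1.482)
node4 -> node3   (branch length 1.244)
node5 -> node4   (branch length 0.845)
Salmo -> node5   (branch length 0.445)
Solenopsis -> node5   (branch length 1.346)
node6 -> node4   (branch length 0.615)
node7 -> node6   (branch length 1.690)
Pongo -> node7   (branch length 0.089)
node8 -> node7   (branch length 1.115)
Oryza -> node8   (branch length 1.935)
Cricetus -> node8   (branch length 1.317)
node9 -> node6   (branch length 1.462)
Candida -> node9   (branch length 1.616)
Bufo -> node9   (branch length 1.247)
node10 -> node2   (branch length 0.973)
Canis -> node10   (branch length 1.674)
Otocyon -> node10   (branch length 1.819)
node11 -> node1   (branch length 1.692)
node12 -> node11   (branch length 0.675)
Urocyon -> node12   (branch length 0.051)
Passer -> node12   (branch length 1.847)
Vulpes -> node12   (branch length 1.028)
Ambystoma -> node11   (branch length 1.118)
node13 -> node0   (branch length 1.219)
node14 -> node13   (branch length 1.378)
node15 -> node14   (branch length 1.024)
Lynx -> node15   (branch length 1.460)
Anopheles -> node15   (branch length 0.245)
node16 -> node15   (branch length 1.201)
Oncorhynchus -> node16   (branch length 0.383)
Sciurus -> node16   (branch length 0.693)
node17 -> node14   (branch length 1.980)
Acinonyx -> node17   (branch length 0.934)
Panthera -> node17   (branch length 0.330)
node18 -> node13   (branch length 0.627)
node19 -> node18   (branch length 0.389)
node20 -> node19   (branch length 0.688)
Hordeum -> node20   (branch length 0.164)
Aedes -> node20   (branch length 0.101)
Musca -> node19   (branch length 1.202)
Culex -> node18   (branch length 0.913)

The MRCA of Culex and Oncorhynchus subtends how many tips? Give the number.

The MRCA of Culex and Oncorhynchus is the node subtending (((Lynx,Anopheles,(Oncorhynchus,Sciurus)),(Acinonyx,Panthera)),(((Hordeum,Aedes),Musca),Culex)).
That clade contains 10 terminal taxa: Acinonyx, Aedes, Anopheles, Culex, Hordeum, Lynx, Musca, Oncorhynchus, Panthera, Sciurus.

10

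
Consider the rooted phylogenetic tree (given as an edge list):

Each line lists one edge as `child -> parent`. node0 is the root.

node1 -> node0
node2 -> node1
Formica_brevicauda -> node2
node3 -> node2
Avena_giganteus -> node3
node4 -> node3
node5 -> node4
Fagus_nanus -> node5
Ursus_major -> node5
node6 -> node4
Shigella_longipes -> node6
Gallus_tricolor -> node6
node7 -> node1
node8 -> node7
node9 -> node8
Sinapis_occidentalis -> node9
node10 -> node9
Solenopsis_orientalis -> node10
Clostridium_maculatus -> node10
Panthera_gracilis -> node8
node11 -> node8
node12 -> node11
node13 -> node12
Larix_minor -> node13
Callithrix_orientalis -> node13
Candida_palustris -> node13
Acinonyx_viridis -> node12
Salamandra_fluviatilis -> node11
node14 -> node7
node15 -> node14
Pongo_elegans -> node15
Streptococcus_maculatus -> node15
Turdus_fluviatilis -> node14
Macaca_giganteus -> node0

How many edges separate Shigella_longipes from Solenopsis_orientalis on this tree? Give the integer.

10

The MRCA of Shigella_longipes and Solenopsis_orientalis is the node subtending ((Formica_brevicauda,(Avena_giganteus,((Fagus_nanus,Ursus_major),(Shigella_longipes,Gallus_tricolor)))),(((Sinapis_occidentalis,(Solenopsis_orientalis,Clostridium_maculatus)),Panthera_gracilis,(((Larix_minor,Callithrix_orientalis,Candida_palustris),Acinonyx_viridis),Salamandra_fluviatilis)),((Pongo_elegans,Streptococcus_maculatus),Turdus_fluviatilis))).
From Shigella_longipes up to that node: 5 branches. From Solenopsis_orientalis up to the same node: 5 branches. Total: 5 + 5 = 10.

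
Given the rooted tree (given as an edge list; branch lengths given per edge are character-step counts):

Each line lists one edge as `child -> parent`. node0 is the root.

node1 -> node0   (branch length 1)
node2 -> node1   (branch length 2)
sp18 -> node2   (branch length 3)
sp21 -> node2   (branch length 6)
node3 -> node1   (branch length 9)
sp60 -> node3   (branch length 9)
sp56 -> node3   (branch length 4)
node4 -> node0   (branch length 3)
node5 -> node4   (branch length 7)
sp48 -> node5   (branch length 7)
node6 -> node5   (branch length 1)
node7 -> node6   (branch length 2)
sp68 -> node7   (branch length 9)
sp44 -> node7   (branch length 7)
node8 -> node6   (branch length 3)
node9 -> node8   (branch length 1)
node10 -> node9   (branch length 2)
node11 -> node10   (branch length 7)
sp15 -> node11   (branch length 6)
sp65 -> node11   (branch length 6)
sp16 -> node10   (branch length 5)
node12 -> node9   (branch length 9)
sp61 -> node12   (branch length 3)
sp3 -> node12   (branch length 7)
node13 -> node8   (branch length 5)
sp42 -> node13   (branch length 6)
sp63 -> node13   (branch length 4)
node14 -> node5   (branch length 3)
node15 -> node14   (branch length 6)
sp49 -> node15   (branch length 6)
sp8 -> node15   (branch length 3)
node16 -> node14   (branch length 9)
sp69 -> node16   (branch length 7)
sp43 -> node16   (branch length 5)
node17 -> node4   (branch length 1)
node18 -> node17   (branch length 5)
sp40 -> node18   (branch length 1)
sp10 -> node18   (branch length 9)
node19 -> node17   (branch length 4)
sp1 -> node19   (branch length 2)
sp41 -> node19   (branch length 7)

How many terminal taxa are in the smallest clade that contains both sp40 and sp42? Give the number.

The MRCA of sp40 and sp42 is the node subtending ((sp48,((sp68,sp44),((((sp15,sp65),sp16),(sp61,sp3)),(sp42,sp63))),((sp49,sp8),(sp69,sp43))),((sp40,sp10),(sp1,sp41))).
That clade contains 18 terminal taxa: sp1, sp10, sp15, sp16, sp3, sp40, sp41, sp42, sp43, sp44, sp48, sp49, sp61, sp63, sp65, sp68, sp69, sp8.

18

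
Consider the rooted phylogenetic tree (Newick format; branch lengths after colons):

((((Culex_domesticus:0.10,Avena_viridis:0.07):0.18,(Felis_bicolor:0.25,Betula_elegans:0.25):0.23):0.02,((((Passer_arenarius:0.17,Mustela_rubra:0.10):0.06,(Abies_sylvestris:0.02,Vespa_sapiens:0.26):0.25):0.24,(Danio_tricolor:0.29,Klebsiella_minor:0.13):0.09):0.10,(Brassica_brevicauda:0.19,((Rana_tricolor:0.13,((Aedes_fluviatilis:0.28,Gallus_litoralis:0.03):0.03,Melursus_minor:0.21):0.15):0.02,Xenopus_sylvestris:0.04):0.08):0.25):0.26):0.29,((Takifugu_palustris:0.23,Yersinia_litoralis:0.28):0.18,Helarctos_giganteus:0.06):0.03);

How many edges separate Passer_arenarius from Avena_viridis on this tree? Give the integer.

8

The MRCA of Passer_arenarius and Avena_viridis is the node subtending (((Culex_domesticus,Avena_viridis),(Felis_bicolor,Betula_elegans)),((((Passer_arenarius,Mustela_rubra),(Abies_sylvestris,Vespa_sapiens)),(Danio_tricolor,Klebsiella_minor)),(Brassica_brevicauda,((Rana_tricolor,((Aedes_fluviatilis,Gallus_litoralis),Melursus_minor)),Xenopus_sylvestris)))).
From Passer_arenarius up to that node: 5 branches. From Avena_viridis up to the same node: 3 branches. Total: 5 + 3 = 8.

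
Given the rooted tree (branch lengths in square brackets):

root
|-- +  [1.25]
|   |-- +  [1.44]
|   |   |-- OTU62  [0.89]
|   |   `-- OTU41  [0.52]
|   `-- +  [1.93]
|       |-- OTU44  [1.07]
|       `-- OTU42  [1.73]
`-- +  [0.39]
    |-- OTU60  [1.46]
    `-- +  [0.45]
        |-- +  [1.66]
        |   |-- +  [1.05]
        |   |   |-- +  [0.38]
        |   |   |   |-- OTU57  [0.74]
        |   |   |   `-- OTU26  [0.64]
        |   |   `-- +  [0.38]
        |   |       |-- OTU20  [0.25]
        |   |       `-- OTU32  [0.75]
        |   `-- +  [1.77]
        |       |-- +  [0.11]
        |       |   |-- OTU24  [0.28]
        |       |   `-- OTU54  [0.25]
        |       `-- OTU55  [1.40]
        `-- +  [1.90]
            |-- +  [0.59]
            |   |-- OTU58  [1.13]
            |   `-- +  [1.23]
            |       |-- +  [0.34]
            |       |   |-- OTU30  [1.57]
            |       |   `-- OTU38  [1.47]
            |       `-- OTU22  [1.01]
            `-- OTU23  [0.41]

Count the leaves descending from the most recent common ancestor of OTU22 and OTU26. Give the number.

12

The MRCA of OTU22 and OTU26 is the node subtending ((((OTU57,OTU26),(OTU20,OTU32)),((OTU24,OTU54),OTU55)),((OTU58,((OTU30,OTU38),OTU22)),OTU23)).
That clade contains 12 terminal taxa: OTU20, OTU22, OTU23, OTU24, OTU26, OTU30, OTU32, OTU38, OTU54, OTU55, OTU57, OTU58.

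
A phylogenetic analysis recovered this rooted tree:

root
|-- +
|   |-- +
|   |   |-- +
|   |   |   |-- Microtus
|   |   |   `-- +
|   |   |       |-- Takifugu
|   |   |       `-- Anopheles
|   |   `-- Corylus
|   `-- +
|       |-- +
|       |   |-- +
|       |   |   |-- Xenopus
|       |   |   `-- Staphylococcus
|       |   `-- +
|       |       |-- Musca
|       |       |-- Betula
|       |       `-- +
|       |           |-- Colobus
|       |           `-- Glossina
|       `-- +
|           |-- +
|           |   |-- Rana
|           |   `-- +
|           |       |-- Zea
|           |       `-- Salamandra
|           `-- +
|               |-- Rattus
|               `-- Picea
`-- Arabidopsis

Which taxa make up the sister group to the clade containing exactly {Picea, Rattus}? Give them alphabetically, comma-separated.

The clade containing exactly {Picea, Rattus} attaches to the tree at the node subtending ((Rana,(Zea,Salamandra)),(Rattus,Picea)).
The other lineage descending from that same node — the sister group — is (Rana,(Zea,Salamandra)); its 3 tips in alphabetical order are the answer.

Rana, Salamandra, Zea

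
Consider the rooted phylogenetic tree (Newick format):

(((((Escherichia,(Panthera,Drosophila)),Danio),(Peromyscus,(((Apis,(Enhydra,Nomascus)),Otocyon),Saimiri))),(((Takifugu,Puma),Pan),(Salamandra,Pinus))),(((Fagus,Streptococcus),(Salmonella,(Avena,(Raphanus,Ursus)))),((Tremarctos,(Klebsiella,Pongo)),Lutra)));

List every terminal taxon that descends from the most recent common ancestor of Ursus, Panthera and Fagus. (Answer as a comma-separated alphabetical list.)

Tracing Ursus: it sits inside (Raphanus,Ursus).
Tracing Panthera: it sits inside (Panthera,Drosophila).
Tracing Fagus: it sits inside (Fagus,Streptococcus).
The smallest clade enclosing all 3 is the whole tree (their MRCA is the root), so the answer is all 25 tips in alphabetical order.

Apis, Avena, Danio, Drosophila, Enhydra, Escherichia, Fagus, Klebsiella, Lutra, Nomascus, Otocyon, Pan, Panthera, Peromyscus, Pinus, Pongo, Puma, Raphanus, Saimiri, Salamandra, Salmonella, Streptococcus, Takifugu, Tremarctos, Ursus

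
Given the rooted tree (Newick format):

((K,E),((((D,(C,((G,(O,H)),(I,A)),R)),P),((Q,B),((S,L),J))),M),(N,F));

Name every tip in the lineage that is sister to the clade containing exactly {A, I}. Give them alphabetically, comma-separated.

The clade containing exactly {A, I} attaches to the tree at the node subtending ((G,(O,H)),(I,A)).
The other lineage descending from that same node — the sister group — is (G,(O,H)); its 3 tips in alphabetical order are the answer.

G, H, O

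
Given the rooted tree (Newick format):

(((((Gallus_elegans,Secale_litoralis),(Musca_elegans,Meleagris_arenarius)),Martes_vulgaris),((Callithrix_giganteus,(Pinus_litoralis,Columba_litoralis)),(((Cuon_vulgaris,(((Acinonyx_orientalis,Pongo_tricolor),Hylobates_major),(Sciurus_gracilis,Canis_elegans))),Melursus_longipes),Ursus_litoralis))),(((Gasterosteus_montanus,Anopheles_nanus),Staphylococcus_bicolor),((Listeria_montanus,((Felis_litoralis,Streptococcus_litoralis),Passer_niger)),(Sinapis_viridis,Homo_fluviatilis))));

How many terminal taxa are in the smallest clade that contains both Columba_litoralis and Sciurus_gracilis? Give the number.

11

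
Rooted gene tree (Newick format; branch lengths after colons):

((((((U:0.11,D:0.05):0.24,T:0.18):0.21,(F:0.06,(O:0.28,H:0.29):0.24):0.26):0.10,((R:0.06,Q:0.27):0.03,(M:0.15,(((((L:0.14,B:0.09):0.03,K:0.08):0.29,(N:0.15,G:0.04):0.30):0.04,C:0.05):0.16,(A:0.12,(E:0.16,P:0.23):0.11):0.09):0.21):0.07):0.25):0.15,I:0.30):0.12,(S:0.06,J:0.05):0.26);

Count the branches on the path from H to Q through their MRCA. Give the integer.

7

The MRCA of H and Q is the node subtending ((((U,D),T),(F,(O,H))),((R,Q),(M,(((((L,B),K),(N,G)),C),(A,(E,P)))))).
From H up to that node: 4 branches. From Q up to the same node: 3 branches. Total: 4 + 3 = 7.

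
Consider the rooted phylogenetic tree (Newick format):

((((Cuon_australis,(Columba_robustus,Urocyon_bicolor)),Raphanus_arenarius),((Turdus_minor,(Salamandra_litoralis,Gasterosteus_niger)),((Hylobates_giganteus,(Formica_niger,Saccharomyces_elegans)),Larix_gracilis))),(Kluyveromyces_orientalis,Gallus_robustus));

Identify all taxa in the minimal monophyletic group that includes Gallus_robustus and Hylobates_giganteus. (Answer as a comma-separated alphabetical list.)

Tracing Gallus_robustus: it sits inside (Kluyveromyces_orientalis,Gallus_robustus).
Tracing Hylobates_giganteus: it sits inside (Hylobates_giganteus,(Formica_niger,Saccharomyces_elegans)).
The smallest clade enclosing both is the whole tree (their MRCA is the root), so the answer is all 13 tips in alphabetical order.

Columba_robustus, Cuon_australis, Formica_niger, Gallus_robustus, Gasterosteus_niger, Hylobates_giganteus, Kluyveromyces_orientalis, Larix_gracilis, Raphanus_arenarius, Saccharomyces_elegans, Salamandra_litoralis, Turdus_minor, Urocyon_bicolor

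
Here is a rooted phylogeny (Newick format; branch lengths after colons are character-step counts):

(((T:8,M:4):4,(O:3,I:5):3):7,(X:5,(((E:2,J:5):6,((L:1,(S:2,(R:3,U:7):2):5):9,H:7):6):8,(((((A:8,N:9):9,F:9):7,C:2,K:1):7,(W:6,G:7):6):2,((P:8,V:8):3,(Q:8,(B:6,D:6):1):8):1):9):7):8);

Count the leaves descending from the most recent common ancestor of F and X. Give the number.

The MRCA of F and X is the node subtending (X,(((E,J),((L,(S,(R,U))),H)),(((((A,N),F),C,K),(W,G)),((P,V),(Q,(B,D)))))).
That clade contains 20 terminal taxa: A, B, C, D, E, F, G, H, J, K, L, N, P, Q, R, S, U, V, W, X.

20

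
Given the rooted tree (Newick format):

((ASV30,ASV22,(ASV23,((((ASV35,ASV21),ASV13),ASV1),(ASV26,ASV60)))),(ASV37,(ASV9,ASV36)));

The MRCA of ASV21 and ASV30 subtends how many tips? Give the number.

The MRCA of ASV21 and ASV30 is the node subtending (ASV30,ASV22,(ASV23,((((ASV35,ASV21),ASV13),ASV1),(ASV26,ASV60)))).
That clade contains 9 terminal taxa: ASV1, ASV13, ASV21, ASV22, ASV23, ASV26, ASV30, ASV35, ASV60.

9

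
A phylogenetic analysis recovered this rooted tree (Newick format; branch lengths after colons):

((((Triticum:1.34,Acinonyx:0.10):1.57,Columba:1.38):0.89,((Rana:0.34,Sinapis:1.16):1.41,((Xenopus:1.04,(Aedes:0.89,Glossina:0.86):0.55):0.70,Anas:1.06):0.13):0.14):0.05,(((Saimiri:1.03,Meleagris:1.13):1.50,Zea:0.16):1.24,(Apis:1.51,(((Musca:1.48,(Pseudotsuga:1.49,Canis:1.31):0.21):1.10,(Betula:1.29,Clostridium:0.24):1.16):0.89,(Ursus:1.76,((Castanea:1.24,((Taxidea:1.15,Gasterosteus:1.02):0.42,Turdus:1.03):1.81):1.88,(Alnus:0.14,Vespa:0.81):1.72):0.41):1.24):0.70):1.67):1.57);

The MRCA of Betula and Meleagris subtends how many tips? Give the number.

16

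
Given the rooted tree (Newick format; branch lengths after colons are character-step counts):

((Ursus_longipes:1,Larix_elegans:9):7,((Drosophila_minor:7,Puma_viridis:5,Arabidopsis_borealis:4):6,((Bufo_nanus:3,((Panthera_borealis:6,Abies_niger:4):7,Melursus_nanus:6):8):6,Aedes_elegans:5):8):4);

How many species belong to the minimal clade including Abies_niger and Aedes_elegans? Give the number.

5

The MRCA of Abies_niger and Aedes_elegans is the node subtending ((Bufo_nanus,((Panthera_borealis,Abies_niger),Melursus_nanus)),Aedes_elegans).
That clade contains 5 terminal taxa: Abies_niger, Aedes_elegans, Bufo_nanus, Melursus_nanus, Panthera_borealis.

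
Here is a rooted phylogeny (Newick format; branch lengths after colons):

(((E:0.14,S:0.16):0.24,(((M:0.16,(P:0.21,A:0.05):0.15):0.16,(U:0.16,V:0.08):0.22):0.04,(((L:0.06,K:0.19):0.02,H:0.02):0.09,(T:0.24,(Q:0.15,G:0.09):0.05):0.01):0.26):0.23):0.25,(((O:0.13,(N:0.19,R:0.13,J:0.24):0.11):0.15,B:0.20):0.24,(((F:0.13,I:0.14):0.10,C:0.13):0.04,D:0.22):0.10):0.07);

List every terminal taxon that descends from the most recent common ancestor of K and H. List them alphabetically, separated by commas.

H, K, L

Tracing K: it sits inside (L,K).
Tracing H: it sits inside ((L,K),H).
The smallest clade enclosing both is ((L,K),H); the answer is its 3 terminal taxa in alphabetical order.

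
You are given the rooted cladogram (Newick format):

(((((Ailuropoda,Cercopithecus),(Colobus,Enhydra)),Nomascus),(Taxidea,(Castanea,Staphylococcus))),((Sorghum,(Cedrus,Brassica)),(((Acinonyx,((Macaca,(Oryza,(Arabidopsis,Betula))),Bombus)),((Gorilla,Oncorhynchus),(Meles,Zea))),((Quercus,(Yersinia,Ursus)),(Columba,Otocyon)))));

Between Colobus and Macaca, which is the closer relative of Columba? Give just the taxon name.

Macaca

The MRCA of Columba and Macaca subtends (((Acinonyx,((Macaca,(Oryza,(Arabidopsis,Betula))),Bombus)),((Gorilla,Oncorhynchus),(Meles,Zea))),((Quercus,(Yersinia,Ursus)),(Columba,Otocyon))) (15 taxa).
The MRCA of Columba and Colobus is the root, subtending the entire tree (26 taxa).
The first is nested inside the second, so Columba shares a more recent common ancestor with Macaca.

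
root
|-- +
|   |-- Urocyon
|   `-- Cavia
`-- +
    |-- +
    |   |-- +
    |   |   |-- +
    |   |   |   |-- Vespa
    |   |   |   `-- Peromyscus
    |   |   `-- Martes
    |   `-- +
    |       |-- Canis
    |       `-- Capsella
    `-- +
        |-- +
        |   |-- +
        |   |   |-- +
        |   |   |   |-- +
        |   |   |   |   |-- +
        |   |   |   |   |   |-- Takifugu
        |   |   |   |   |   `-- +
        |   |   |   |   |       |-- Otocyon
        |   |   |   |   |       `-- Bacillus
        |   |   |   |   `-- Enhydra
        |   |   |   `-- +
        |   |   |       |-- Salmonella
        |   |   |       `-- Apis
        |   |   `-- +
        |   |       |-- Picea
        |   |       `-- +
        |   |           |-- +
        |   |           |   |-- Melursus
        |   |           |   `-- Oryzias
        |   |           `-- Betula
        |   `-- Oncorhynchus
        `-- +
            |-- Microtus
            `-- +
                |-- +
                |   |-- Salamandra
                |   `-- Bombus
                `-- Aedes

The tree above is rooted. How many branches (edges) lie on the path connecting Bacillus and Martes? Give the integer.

11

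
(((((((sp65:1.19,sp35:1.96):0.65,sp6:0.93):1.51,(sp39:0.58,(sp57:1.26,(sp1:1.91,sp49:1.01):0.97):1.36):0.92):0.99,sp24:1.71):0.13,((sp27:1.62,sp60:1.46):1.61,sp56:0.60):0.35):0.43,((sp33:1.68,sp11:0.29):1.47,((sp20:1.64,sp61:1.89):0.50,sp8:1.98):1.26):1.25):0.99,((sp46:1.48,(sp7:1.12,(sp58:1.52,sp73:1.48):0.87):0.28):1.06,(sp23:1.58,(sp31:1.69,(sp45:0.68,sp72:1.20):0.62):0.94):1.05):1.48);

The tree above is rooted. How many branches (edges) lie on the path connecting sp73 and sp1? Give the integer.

13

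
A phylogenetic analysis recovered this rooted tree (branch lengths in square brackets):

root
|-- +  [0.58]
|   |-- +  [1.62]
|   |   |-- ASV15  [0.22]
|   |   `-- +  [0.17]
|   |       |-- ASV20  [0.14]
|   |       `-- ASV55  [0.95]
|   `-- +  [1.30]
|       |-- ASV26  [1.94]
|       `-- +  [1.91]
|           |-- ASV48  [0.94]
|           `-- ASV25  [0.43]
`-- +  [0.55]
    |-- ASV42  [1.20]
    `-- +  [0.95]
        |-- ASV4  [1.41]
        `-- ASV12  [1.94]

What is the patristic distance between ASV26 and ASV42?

5.57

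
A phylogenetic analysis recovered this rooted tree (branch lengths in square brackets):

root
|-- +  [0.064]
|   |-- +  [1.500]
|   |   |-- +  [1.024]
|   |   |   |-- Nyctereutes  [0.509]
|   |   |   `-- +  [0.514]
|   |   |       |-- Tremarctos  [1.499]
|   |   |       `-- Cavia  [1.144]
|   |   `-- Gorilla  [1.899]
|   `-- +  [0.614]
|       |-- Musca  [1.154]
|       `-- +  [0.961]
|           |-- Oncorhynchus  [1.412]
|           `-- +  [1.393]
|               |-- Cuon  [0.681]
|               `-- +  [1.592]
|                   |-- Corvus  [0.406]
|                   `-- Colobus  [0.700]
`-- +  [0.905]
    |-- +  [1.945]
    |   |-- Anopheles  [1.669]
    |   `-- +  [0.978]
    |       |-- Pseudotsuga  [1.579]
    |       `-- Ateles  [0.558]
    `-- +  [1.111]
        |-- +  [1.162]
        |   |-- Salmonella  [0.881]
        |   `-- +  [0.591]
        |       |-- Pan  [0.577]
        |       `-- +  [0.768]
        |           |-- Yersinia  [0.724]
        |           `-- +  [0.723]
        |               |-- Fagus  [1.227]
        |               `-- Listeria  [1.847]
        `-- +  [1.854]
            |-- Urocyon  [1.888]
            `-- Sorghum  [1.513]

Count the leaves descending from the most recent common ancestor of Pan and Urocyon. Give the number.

The MRCA of Pan and Urocyon is the node subtending ((Salmonella,(Pan,(Yersinia,(Fagus,Listeria)))),(Urocyon,Sorghum)).
That clade contains 7 terminal taxa: Fagus, Listeria, Pan, Salmonella, Sorghum, Urocyon, Yersinia.

7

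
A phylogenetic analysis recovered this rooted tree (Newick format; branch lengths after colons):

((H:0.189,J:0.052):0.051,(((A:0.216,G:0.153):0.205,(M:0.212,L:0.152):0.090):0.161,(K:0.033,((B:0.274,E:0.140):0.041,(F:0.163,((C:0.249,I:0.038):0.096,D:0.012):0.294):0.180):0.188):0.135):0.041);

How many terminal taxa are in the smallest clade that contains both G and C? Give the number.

11

The MRCA of G and C is the node subtending (((A,G),(M,L)),(K,((B,E),(F,((C,I),D))))).
That clade contains 11 terminal taxa: A, B, C, D, E, F, G, I, K, L, M.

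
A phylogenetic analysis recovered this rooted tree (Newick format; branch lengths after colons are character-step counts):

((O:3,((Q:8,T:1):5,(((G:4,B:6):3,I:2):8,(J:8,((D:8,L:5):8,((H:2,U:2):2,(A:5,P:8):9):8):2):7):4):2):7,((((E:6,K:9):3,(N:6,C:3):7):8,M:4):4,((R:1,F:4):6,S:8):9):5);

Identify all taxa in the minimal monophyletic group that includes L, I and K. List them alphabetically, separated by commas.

A, B, C, D, E, F, G, H, I, J, K, L, M, N, O, P, Q, R, S, T, U

Tracing L: it sits inside (D,L).
Tracing I: it sits inside ((G,B),I).
Tracing K: it sits inside (E,K).
The smallest clade enclosing all 3 is the whole tree (their MRCA is the root), so the answer is all 21 tips in alphabetical order.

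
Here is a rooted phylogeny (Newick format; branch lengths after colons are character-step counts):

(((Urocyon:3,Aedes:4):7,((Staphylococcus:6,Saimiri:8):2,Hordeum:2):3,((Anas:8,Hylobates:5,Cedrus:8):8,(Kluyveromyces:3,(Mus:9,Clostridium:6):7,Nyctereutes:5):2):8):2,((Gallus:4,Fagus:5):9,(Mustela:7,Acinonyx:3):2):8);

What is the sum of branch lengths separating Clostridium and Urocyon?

33

The path runs Clostridium → … → MRCA → … → Urocyon; the MRCA is the node subtending ((Urocyon,Aedes),((Staphylococcus,Saimiri),Hordeum),((Anas,Hylobates,Cedrus),(Kluyveromyces,(Mus,Clostridium),Nyctereutes))).
Branch lengths along that path: 6 + 7 + 2 + 8 + 7 + 3 = 33.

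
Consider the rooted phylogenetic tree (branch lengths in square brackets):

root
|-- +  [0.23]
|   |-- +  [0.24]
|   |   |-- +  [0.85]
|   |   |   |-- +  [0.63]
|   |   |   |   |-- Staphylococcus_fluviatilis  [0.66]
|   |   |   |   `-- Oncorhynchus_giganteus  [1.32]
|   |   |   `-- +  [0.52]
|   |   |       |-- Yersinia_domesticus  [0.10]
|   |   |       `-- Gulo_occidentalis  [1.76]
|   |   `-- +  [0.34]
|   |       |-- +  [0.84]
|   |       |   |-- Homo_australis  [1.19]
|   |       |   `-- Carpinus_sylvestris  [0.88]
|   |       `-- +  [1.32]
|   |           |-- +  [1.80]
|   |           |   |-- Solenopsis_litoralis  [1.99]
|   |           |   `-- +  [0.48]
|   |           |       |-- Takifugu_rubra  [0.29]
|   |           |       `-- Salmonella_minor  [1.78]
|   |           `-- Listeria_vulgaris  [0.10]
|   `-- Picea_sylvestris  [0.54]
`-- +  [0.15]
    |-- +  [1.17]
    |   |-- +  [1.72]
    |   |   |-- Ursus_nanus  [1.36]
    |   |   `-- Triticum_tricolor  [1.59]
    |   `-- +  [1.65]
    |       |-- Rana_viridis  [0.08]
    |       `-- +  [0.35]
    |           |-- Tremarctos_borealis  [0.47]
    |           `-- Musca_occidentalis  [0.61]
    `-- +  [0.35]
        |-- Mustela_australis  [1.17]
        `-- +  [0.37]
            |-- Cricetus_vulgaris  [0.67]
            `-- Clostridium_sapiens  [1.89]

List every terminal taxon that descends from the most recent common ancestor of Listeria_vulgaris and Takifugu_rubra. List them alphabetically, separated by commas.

Tracing Listeria_vulgaris: it sits inside ((Solenopsis_litoralis,(Takifugu_rubra,Salmonella_minor)),Listeria_vulgaris).
Tracing Takifugu_rubra: it sits inside (Takifugu_rubra,Salmonella_minor).
The smallest clade enclosing both is ((Solenopsis_litoralis,(Takifugu_rubra,Salmonella_minor)),Listeria_vulgaris); the answer is its 4 terminal taxa in alphabetical order.

Listeria_vulgaris, Salmonella_minor, Solenopsis_litoralis, Takifugu_rubra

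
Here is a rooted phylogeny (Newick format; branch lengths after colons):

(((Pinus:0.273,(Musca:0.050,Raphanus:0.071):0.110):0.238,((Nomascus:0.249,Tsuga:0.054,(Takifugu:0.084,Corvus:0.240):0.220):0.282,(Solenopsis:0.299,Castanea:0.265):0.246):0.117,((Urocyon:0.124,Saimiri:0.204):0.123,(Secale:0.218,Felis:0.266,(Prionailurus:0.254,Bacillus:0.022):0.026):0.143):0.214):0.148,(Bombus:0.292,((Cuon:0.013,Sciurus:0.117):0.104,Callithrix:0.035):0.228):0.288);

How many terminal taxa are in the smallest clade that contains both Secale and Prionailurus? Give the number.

4

The MRCA of Secale and Prionailurus is the node subtending (Secale,Felis,(Prionailurus,Bacillus)).
That clade contains 4 terminal taxa: Bacillus, Felis, Prionailurus, Secale.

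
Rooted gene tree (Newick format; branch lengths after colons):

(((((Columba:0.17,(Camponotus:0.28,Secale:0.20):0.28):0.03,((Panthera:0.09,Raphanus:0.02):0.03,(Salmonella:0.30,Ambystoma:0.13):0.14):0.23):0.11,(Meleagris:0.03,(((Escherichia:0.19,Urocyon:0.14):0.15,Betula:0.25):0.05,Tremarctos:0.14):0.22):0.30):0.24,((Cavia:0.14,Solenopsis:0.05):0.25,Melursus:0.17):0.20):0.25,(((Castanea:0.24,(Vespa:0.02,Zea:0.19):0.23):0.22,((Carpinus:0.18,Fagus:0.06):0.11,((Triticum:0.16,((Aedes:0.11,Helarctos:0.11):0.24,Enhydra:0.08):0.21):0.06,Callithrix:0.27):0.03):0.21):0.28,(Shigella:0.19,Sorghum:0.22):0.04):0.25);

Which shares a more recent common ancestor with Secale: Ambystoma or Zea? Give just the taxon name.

Ambystoma

The MRCA of Secale and Ambystoma subtends ((Columba,(Camponotus,Secale)),((Panthera,Raphanus),(Salmonella,Ambystoma))) (7 taxa).
The MRCA of Secale and Zea is the root, subtending the entire tree (27 taxa).
The first is nested inside the second, so Secale shares a more recent common ancestor with Ambystoma.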